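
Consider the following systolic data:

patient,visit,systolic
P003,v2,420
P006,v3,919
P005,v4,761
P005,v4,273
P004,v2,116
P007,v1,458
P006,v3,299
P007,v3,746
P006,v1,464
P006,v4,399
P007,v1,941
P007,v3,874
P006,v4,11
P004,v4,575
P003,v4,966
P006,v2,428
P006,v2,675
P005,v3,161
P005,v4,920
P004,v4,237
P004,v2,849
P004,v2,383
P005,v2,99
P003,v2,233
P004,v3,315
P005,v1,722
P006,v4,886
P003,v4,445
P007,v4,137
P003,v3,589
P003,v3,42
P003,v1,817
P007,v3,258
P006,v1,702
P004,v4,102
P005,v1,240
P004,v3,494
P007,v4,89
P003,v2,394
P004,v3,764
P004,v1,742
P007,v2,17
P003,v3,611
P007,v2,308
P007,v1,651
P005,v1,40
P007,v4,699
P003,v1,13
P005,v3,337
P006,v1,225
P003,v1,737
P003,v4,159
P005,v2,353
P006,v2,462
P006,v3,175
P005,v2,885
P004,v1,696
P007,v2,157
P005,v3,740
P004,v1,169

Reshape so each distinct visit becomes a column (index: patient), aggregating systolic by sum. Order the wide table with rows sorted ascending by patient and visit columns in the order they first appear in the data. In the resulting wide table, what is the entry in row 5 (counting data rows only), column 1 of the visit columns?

482

With rows sorted ascending by patient, row 5 is patient=P007. visit columns in first-appearance order: v2, v3, v4, v1; column 1 is v2.
Long rows with patient=P007, visit=v2: 17 + 308 + 157 = 482.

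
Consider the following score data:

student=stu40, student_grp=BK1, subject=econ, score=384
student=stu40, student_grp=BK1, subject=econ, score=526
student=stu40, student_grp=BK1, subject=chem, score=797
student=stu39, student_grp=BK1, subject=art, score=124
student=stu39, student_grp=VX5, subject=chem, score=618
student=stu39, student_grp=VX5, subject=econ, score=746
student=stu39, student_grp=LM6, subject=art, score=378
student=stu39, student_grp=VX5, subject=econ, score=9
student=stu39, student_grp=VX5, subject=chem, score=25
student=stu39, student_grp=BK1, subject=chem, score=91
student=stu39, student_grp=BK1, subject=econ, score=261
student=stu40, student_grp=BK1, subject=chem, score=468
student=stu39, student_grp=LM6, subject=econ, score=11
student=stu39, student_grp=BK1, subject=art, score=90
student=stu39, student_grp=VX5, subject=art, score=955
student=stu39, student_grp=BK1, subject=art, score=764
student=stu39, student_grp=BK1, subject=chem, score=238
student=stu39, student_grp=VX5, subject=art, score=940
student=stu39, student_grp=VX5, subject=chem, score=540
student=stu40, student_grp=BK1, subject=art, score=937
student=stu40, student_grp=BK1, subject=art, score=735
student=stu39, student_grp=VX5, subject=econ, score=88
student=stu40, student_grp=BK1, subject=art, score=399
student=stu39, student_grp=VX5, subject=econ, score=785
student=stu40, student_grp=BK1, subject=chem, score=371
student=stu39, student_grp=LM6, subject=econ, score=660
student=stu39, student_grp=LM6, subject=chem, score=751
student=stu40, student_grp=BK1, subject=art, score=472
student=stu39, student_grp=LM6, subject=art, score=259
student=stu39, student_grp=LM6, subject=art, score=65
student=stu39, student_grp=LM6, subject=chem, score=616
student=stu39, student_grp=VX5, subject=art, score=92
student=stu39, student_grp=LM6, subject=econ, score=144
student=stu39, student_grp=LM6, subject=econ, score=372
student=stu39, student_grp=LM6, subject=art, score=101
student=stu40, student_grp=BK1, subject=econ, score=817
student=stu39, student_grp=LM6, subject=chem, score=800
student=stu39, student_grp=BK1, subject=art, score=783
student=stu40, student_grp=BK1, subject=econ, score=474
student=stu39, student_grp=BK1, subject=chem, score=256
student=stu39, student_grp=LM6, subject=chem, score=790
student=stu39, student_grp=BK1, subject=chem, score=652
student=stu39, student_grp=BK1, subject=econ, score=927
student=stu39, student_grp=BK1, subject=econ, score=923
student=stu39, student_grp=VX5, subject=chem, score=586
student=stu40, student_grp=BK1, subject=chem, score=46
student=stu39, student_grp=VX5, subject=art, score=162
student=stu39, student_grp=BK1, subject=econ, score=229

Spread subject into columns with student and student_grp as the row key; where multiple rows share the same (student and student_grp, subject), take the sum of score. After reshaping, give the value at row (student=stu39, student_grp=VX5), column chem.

Rows with student=stu39, student_grp=VX5 and subject=chem: score values are 618, 25, 540, 586.
618 + 25 + 540 + 586 = 1769.

1769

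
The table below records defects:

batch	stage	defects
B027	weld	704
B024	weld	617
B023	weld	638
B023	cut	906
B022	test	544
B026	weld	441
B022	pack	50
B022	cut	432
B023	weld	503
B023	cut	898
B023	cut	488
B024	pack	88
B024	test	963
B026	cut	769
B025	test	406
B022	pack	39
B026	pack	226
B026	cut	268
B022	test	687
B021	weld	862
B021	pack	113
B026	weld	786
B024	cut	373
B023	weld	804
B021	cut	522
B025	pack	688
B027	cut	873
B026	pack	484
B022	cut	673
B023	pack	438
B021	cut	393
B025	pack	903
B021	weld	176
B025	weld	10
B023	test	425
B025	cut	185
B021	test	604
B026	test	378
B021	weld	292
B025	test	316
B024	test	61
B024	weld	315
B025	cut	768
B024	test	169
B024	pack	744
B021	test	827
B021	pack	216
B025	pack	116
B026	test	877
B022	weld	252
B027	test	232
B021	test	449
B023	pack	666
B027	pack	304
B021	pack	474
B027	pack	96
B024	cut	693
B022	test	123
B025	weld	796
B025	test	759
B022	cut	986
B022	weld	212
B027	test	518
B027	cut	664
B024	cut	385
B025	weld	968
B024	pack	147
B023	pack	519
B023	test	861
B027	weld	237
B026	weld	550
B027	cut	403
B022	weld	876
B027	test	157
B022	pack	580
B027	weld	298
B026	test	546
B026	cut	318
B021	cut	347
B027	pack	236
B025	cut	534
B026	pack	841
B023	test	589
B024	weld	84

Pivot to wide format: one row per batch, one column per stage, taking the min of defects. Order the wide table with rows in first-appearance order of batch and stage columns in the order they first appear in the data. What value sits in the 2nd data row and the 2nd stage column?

With rows in first-appearance order of batch, row 2 is batch=B024. stage columns in first-appearance order: weld, cut, test, pack; column 2 is cut.
Long rows with batch=B024, stage=cut: min(373, 693, 385) = 373.

373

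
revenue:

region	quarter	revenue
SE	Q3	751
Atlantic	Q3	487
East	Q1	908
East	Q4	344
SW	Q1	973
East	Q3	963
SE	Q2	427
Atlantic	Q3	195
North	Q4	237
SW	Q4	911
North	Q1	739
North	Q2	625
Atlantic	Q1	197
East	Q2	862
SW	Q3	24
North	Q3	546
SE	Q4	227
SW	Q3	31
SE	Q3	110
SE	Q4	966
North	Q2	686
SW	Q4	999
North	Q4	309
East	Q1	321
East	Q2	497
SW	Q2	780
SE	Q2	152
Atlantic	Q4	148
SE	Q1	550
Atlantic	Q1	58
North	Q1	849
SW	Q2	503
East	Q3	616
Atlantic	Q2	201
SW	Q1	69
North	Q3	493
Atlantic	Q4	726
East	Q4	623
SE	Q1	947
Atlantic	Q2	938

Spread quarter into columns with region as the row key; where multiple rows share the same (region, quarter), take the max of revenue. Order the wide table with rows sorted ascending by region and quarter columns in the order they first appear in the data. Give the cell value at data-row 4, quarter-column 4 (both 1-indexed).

427

With rows sorted ascending by region, row 4 is region=SE. quarter columns in first-appearance order: Q3, Q1, Q4, Q2; column 4 is Q2.
Long rows with region=SE, quarter=Q2: max(427, 152) = 427.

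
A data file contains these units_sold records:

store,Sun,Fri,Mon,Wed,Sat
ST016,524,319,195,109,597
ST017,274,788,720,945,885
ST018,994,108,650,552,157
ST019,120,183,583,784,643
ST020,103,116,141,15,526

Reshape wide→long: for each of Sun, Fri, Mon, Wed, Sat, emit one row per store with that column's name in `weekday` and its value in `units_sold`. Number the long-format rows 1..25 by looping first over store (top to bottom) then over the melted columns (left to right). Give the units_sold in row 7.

25 rows total (5 × 5). Row 7: index ⌊(7-1)/5⌋ = 1 into store → ST017; (7-1) mod 5 = 1 into the melted columns → Fri.
So row 7 is (ST017, Fri, 788); units_sold = 788.

788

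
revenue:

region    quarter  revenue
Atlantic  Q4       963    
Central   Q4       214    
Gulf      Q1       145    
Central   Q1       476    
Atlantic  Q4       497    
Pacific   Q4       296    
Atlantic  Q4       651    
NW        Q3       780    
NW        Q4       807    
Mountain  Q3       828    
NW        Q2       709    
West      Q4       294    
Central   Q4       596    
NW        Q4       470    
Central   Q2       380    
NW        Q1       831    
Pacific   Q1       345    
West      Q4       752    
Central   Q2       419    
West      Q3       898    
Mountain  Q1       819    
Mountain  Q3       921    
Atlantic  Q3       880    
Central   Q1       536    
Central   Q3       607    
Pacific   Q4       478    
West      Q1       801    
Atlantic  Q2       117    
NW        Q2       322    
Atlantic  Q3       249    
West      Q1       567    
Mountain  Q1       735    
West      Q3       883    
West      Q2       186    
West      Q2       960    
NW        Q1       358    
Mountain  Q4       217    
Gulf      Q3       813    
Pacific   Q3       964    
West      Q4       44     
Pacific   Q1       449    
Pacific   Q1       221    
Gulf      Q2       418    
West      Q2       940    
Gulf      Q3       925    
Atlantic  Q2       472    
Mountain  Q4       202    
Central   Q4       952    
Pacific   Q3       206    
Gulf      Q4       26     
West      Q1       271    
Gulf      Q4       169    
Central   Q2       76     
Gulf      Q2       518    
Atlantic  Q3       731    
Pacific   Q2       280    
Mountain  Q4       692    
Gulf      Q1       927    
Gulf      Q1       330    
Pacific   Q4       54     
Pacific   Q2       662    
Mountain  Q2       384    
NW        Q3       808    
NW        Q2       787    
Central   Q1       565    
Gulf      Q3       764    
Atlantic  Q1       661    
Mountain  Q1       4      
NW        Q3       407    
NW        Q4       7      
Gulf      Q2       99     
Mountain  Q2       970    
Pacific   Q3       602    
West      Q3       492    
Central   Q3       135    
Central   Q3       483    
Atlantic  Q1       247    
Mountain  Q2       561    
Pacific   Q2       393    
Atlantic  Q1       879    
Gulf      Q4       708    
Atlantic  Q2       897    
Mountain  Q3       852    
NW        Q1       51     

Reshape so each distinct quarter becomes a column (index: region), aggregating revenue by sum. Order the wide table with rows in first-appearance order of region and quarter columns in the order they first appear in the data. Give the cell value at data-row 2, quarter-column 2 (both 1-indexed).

With rows in first-appearance order of region, row 2 is region=Central. quarter columns in first-appearance order: Q4, Q1, Q3, Q2; column 2 is Q1.
Long rows with region=Central, quarter=Q1: 476 + 536 + 565 = 1577.

1577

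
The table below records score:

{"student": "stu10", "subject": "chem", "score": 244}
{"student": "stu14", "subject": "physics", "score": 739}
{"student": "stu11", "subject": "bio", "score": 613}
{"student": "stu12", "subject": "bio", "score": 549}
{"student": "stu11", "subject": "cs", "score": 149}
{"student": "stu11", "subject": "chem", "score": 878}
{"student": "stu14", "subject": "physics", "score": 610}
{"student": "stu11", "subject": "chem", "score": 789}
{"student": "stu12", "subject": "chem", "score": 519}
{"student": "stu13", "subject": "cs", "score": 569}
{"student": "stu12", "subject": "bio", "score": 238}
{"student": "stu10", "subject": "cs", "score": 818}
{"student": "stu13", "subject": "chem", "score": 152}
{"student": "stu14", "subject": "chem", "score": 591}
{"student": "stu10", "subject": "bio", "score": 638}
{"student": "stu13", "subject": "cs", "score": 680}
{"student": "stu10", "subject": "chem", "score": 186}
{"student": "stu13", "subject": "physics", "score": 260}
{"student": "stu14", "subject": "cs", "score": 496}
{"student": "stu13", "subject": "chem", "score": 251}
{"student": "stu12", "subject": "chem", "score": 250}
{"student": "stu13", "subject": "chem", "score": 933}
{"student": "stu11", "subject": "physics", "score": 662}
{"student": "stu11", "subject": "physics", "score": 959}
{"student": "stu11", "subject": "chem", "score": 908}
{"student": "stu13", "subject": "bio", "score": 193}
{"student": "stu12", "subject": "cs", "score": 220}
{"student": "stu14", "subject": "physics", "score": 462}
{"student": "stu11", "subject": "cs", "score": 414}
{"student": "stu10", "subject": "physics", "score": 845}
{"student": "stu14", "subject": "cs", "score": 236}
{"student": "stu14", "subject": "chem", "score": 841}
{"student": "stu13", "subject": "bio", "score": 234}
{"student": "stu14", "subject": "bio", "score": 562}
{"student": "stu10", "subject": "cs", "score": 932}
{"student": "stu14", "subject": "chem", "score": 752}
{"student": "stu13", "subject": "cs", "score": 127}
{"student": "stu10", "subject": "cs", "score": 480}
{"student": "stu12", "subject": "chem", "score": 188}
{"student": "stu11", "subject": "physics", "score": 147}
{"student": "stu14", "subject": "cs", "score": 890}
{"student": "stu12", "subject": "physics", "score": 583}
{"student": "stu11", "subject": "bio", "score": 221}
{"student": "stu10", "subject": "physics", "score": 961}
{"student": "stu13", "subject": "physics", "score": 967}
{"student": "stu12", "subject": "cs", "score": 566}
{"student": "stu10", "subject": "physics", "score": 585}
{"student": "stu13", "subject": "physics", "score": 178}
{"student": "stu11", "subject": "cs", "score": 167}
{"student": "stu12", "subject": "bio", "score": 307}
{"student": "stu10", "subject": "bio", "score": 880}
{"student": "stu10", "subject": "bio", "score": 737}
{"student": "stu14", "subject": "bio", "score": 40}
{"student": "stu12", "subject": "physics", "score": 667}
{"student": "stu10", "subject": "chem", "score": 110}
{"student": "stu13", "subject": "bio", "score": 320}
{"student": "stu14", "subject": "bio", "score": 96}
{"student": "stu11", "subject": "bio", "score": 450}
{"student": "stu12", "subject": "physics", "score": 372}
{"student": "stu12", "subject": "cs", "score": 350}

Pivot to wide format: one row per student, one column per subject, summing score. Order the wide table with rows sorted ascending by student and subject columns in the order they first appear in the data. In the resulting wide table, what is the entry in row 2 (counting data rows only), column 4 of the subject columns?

With rows sorted ascending by student, row 2 is student=stu11. subject columns in first-appearance order: chem, physics, bio, cs; column 4 is cs.
Long rows with student=stu11, subject=cs: 149 + 414 + 167 = 730.

730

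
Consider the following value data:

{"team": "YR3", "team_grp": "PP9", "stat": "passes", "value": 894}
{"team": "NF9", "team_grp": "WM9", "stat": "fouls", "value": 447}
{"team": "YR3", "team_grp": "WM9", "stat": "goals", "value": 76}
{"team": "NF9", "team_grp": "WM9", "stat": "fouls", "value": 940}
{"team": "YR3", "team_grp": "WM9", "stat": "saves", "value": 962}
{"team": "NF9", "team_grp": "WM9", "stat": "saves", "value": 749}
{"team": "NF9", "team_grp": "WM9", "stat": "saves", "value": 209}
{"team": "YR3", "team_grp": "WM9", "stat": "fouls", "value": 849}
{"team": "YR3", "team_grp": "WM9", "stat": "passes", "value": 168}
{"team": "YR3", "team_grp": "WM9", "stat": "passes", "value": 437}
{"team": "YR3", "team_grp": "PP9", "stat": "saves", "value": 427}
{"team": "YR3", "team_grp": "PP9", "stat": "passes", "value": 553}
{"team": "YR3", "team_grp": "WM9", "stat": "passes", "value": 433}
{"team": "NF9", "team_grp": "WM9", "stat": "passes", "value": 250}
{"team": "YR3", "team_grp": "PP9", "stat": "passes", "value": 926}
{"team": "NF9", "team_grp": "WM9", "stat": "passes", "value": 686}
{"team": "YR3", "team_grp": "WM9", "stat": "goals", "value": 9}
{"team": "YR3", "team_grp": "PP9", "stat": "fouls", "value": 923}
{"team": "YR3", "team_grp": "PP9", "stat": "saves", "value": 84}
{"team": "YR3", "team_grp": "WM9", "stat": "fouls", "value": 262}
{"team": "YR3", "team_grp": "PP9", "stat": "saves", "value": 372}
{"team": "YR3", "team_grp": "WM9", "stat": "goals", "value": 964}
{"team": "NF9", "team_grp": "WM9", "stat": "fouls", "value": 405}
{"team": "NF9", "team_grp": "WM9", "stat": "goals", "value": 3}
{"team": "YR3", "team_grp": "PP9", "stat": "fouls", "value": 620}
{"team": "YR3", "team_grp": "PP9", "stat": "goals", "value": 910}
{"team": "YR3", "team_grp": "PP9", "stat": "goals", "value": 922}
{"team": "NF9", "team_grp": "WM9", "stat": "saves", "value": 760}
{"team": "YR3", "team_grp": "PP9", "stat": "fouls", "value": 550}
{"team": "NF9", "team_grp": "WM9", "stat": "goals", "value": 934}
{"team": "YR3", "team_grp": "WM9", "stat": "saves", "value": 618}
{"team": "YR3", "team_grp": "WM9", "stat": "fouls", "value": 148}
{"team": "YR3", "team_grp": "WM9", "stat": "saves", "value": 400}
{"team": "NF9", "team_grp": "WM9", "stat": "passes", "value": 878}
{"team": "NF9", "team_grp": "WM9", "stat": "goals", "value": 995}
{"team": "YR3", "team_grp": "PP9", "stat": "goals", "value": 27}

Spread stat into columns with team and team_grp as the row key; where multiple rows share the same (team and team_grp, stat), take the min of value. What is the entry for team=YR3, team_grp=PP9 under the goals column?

27

Rows with team=YR3, team_grp=PP9 and stat=goals: value values are 910, 922, 27.
min(910, 922, 27) = 27.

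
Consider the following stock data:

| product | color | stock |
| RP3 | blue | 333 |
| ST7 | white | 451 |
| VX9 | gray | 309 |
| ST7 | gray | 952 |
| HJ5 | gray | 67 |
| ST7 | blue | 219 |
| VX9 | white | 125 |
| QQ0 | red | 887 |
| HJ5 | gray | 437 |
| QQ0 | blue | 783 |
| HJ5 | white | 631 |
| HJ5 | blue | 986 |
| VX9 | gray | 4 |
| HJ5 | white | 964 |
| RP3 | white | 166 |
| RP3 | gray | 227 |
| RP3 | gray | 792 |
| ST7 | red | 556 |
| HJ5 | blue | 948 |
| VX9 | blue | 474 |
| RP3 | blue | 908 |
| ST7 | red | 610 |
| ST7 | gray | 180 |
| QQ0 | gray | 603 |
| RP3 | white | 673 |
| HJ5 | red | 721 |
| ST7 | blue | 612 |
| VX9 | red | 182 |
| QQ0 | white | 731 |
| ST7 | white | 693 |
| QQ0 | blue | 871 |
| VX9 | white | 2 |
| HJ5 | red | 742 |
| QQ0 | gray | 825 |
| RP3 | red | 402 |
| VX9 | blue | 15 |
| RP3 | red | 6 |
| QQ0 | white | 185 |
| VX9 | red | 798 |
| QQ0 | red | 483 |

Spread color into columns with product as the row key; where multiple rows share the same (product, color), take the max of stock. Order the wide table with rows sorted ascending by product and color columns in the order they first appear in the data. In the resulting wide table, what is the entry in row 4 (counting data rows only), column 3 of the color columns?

With rows sorted ascending by product, row 4 is product=ST7. color columns in first-appearance order: blue, white, gray, red; column 3 is gray.
Long rows with product=ST7, color=gray: max(952, 180) = 952.

952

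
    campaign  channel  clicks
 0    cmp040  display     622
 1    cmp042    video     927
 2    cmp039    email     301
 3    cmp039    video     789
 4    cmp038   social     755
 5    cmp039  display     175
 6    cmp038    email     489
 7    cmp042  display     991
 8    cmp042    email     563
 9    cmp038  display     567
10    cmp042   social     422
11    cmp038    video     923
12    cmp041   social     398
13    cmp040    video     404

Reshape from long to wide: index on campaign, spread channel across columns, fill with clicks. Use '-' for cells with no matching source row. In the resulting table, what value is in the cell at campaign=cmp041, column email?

-

No long-format row has campaign=cmp041 and channel=email, so the cell is -.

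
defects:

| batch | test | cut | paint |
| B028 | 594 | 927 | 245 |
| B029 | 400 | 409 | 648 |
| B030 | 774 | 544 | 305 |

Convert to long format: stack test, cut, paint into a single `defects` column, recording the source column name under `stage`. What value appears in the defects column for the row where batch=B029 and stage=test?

400

Unpivoting turns each (batch, wide-column) pair into one long row.
The wide cell at row B029, column test holds 400, so the long row (B029, test) has defects=400.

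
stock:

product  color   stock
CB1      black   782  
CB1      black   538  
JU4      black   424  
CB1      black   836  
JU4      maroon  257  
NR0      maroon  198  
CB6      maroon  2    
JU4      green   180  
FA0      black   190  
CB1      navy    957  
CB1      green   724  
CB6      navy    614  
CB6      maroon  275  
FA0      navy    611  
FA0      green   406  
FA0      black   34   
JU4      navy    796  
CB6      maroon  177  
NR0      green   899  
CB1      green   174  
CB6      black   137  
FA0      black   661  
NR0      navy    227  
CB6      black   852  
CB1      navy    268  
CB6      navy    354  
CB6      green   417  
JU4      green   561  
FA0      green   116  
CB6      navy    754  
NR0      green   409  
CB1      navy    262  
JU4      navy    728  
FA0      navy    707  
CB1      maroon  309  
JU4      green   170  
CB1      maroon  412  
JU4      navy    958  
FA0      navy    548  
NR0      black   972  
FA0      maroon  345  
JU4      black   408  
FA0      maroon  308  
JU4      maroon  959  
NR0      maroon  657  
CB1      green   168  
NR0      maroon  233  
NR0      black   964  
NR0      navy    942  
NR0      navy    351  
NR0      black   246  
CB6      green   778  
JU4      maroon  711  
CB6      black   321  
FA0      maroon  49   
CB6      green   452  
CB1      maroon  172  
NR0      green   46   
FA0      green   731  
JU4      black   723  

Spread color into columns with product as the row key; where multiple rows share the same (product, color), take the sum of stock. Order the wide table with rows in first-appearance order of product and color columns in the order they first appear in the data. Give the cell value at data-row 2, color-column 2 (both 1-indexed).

1927

With rows in first-appearance order of product, row 2 is product=JU4. color columns in first-appearance order: black, maroon, green, navy; column 2 is maroon.
Long rows with product=JU4, color=maroon: 257 + 959 + 711 = 1927.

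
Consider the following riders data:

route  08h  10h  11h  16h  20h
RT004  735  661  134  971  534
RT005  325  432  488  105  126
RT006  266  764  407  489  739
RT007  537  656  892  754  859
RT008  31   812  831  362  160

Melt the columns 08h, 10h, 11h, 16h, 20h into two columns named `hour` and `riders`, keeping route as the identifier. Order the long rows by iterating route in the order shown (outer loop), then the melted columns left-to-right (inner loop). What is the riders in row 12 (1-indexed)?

764

25 rows total (5 × 5). Row 12: index ⌊(12-1)/5⌋ = 2 into route → RT006; (12-1) mod 5 = 1 into the melted columns → 10h.
So row 12 is (RT006, 10h, 764); riders = 764.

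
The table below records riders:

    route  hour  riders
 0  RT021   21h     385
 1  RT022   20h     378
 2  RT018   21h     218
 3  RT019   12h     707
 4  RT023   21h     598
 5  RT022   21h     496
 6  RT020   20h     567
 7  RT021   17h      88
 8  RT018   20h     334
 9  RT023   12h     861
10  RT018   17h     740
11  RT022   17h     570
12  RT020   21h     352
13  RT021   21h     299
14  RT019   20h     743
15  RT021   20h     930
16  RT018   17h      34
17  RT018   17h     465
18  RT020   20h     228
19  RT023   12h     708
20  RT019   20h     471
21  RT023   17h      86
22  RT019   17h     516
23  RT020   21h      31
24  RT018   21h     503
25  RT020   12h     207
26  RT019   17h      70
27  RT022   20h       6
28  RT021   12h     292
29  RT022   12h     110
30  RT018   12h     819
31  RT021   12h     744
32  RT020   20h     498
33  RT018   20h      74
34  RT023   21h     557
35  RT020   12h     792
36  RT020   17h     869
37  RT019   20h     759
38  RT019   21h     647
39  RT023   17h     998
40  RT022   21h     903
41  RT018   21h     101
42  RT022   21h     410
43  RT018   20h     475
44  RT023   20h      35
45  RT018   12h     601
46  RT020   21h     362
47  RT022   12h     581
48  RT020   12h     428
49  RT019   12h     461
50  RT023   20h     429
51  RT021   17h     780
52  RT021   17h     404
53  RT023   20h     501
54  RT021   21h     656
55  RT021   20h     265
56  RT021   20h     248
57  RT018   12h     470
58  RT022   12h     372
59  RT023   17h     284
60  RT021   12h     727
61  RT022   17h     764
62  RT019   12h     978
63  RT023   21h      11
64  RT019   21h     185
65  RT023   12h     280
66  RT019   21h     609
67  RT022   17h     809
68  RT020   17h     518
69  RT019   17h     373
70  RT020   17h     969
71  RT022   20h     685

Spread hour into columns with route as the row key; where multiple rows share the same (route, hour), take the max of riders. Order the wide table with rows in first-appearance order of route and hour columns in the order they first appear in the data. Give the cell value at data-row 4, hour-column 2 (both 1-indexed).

759

With rows in first-appearance order of route, row 4 is route=RT019. hour columns in first-appearance order: 21h, 20h, 12h, 17h; column 2 is 20h.
Long rows with route=RT019, hour=20h: max(743, 471, 759) = 759.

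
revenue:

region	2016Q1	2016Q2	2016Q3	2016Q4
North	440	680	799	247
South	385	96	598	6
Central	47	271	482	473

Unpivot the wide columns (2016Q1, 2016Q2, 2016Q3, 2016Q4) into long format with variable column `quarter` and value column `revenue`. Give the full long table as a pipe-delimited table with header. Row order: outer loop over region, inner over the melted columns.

| region | quarter | revenue |
| North | 2016Q1 | 440 |
| North | 2016Q2 | 680 |
| North | 2016Q3 | 799 |
| North | 2016Q4 | 247 |
| South | 2016Q1 | 385 |
| South | 2016Q2 | 96 |
| South | 2016Q3 | 598 |
| South | 2016Q4 | 6 |
| Central | 2016Q1 | 47 |
| Central | 2016Q2 | 271 |
| Central | 2016Q3 | 482 |
| Central | 2016Q4 | 473 |

Each (region, column) pair becomes one row: 3 × 4 = 12 rows.
For example, (North, 2016Q1) → revenue=440.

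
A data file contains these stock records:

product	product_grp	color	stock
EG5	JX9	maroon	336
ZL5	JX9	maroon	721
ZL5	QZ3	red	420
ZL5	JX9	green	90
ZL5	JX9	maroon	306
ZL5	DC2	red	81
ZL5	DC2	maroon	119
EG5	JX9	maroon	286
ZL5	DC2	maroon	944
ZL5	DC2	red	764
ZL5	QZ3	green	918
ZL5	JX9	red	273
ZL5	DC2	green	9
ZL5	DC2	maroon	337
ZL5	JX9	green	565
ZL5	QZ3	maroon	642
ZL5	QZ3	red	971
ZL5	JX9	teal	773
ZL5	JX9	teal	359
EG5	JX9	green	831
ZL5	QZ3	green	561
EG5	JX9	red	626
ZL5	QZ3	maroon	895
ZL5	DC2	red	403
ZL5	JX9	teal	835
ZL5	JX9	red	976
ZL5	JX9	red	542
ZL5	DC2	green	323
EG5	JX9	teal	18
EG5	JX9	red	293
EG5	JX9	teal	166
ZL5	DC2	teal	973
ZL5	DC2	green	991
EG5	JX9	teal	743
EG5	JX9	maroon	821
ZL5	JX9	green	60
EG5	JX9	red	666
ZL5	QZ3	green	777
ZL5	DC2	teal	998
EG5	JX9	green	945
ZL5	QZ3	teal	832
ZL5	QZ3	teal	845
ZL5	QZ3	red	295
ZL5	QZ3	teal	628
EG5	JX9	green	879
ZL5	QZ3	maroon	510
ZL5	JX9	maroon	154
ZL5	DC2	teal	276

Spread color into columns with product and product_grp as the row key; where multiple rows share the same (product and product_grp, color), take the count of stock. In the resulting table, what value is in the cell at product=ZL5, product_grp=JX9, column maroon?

3

Rows with product=ZL5, product_grp=JX9 and color=maroon: stock values are 721, 306, 154.
3 rows match — count = 3.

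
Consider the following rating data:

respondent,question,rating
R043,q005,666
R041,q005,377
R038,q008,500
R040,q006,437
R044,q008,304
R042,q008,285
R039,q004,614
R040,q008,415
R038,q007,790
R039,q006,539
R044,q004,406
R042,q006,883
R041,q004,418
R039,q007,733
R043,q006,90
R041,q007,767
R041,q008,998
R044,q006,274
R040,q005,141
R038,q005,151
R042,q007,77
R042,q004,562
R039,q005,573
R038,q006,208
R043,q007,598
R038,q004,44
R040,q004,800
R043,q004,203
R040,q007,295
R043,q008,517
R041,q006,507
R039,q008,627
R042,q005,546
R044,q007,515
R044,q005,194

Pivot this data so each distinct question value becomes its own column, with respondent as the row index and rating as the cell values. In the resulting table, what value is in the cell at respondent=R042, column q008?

285

Wide layout: rows indexed by respondent, columns are the 5 distinct question values (q005, q008, q006, q004, q007).
Cell (respondent=R042, question=q008) draws from the long row where respondent=R042 and question=q008, which has rating=285.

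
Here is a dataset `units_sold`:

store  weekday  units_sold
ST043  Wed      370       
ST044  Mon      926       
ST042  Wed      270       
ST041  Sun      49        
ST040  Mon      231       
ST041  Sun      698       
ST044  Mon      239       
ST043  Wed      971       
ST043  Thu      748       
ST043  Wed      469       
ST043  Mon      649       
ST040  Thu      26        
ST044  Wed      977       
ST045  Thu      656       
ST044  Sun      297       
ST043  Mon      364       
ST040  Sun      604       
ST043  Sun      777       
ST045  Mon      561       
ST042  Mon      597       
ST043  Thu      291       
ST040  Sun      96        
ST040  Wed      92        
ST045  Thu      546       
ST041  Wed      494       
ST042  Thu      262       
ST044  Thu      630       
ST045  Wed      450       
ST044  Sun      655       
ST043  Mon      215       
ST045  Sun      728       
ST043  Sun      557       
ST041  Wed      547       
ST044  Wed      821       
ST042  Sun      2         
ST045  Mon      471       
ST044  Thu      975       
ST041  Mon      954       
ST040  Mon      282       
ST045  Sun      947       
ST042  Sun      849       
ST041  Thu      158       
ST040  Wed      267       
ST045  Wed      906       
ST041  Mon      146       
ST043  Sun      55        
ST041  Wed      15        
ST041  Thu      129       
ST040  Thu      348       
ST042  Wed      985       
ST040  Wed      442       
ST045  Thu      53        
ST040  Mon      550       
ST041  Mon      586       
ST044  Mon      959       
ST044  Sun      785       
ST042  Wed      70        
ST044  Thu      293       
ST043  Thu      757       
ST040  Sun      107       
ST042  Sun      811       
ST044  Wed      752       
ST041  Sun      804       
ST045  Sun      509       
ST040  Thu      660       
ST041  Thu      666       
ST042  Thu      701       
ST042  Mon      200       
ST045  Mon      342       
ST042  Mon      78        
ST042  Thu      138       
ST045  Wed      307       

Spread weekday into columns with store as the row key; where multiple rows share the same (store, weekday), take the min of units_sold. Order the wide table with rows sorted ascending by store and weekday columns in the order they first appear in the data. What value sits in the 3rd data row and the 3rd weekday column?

With rows sorted ascending by store, row 3 is store=ST042. weekday columns in first-appearance order: Wed, Mon, Sun, Thu; column 3 is Sun.
Long rows with store=ST042, weekday=Sun: min(2, 849, 811) = 2.

2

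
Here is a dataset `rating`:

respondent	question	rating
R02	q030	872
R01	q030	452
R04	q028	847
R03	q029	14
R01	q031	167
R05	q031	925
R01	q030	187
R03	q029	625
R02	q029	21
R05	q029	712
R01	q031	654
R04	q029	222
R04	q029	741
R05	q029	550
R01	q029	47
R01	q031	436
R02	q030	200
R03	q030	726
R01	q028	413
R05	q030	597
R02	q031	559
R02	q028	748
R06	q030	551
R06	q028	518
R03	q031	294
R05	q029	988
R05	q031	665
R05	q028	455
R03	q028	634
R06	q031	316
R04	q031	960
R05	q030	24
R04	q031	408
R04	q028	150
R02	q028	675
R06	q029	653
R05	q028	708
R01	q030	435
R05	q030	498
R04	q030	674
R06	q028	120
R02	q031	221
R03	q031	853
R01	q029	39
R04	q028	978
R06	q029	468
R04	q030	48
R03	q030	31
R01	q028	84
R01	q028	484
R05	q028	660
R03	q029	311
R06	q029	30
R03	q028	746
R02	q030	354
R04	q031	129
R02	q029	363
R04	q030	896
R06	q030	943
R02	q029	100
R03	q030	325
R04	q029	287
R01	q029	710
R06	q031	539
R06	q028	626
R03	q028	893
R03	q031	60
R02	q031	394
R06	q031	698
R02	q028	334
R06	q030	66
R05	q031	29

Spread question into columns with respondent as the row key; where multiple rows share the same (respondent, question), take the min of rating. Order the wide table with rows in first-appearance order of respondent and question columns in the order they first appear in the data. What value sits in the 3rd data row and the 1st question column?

With rows in first-appearance order of respondent, row 3 is respondent=R04. question columns in first-appearance order: q030, q028, q029, q031; column 1 is q030.
Long rows with respondent=R04, question=q030: min(674, 48, 896) = 48.

48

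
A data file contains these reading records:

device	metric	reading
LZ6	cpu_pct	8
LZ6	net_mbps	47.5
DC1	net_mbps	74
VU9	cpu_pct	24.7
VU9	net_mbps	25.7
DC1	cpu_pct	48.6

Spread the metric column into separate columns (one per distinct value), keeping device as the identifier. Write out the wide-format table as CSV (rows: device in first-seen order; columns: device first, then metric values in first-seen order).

device,cpu_pct,net_mbps
LZ6,8,47.5
DC1,48.6,74
VU9,24.7,25.7

Columns: device plus the 2 distinct metric values (cpu_pct, net_mbps).
For example, row LZ6 column cpu_pct takes reading=8 from the long row (LZ6, cpu_pct).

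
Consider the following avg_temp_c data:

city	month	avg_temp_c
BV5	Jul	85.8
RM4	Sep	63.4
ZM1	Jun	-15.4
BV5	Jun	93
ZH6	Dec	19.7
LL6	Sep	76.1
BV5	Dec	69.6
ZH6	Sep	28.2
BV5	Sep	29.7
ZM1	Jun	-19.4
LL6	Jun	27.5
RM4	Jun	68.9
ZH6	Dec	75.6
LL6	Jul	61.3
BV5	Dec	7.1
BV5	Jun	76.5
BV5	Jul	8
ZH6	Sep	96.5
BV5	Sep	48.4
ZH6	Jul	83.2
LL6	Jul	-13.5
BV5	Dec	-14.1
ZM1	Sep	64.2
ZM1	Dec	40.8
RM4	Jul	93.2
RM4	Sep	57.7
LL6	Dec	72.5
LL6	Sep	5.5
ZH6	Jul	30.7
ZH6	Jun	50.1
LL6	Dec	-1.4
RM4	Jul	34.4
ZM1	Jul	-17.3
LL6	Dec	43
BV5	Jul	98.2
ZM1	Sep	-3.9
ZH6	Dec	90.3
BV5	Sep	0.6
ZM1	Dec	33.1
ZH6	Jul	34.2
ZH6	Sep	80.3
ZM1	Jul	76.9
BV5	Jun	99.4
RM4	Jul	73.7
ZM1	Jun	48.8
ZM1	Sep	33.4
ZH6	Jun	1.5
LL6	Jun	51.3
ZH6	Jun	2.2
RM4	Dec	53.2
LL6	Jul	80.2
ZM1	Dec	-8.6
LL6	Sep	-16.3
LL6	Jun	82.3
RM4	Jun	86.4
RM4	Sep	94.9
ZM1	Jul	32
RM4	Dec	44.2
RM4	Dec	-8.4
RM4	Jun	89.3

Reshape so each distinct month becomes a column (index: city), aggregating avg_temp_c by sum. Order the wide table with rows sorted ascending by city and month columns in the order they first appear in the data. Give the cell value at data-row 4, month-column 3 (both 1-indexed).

With rows sorted ascending by city, row 4 is city=ZH6. month columns in first-appearance order: Jul, Sep, Jun, Dec; column 3 is Jun.
Long rows with city=ZH6, month=Jun: 50.1 + 1.5 + 2.2 = 53.8.

53.8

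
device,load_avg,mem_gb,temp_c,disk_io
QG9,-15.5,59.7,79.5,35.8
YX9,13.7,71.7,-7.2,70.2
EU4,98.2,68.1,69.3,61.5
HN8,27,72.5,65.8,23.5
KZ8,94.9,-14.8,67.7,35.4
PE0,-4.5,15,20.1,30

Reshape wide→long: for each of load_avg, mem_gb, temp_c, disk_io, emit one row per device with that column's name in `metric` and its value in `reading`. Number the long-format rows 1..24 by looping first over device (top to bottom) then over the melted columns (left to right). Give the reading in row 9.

24 rows total (6 × 4). Row 9: index ⌊(9-1)/4⌋ = 2 into device → EU4; (9-1) mod 4 = 0 into the melted columns → load_avg.
So row 9 is (EU4, load_avg, 98.2); reading = 98.2.

98.2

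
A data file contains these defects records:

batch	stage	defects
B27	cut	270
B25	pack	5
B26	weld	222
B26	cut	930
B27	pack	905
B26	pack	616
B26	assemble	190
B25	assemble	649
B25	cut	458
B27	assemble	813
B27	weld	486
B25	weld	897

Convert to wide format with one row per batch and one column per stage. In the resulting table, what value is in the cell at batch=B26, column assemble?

Wide layout: rows indexed by batch, columns are the 4 distinct stage values (cut, pack, weld, assemble).
Cell (batch=B26, stage=assemble) draws from the long row where batch=B26 and stage=assemble, which has defects=190.

190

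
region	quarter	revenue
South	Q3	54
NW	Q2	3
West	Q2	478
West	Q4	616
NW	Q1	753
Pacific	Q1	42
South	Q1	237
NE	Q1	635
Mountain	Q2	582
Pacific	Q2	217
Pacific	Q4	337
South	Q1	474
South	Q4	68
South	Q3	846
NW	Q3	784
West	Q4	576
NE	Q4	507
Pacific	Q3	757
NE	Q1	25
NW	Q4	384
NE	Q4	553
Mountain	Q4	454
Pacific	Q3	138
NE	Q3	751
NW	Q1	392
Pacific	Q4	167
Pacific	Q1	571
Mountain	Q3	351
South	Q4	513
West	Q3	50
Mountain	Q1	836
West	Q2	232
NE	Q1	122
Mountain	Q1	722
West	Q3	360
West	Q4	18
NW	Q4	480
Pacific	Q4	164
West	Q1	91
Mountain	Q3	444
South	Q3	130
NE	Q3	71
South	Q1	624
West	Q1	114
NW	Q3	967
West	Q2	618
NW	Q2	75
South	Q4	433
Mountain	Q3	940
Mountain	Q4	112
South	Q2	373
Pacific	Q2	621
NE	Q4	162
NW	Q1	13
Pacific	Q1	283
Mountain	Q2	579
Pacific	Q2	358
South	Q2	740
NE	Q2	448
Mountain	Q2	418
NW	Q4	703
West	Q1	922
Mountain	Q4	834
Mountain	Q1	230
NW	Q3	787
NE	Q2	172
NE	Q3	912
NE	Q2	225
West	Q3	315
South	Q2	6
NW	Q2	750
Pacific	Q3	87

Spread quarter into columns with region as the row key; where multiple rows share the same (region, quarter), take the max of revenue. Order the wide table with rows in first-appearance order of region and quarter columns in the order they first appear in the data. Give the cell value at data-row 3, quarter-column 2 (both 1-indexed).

With rows in first-appearance order of region, row 3 is region=West. quarter columns in first-appearance order: Q3, Q2, Q4, Q1; column 2 is Q2.
Long rows with region=West, quarter=Q2: max(478, 232, 618) = 618.

618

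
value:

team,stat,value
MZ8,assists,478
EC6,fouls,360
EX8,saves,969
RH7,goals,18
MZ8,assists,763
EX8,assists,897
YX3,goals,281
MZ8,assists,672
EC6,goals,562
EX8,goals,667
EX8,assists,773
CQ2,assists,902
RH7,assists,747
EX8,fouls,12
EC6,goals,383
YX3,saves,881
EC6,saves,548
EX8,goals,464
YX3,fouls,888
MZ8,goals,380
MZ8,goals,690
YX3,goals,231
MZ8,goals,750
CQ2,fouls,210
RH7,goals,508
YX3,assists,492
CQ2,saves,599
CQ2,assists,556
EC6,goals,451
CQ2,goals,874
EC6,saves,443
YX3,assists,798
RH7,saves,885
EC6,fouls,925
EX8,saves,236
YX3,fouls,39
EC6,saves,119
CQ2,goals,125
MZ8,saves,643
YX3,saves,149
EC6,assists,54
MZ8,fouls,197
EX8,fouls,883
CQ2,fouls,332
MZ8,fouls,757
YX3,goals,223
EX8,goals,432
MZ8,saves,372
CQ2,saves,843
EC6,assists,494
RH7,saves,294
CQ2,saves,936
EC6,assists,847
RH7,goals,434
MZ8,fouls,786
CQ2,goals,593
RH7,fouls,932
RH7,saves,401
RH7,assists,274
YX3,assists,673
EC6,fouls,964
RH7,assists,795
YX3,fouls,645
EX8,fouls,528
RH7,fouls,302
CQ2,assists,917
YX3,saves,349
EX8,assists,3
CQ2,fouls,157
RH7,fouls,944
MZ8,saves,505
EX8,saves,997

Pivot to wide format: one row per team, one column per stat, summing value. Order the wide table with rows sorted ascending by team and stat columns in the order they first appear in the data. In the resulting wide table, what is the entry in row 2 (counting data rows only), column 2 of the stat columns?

2249

With rows sorted ascending by team, row 2 is team=EC6. stat columns in first-appearance order: assists, fouls, saves, goals; column 2 is fouls.
Long rows with team=EC6, stat=fouls: 360 + 925 + 964 = 2249.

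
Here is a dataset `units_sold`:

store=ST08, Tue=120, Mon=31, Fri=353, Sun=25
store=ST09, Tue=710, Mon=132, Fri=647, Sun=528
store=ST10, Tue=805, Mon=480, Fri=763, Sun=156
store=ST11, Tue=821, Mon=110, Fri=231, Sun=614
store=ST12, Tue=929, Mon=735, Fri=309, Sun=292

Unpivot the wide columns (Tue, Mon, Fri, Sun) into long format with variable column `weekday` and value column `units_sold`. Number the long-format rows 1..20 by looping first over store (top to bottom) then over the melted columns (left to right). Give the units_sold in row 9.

805

20 rows total (5 × 4). Row 9: index ⌊(9-1)/4⌋ = 2 into store → ST10; (9-1) mod 4 = 0 into the melted columns → Tue.
So row 9 is (ST10, Tue, 805); units_sold = 805.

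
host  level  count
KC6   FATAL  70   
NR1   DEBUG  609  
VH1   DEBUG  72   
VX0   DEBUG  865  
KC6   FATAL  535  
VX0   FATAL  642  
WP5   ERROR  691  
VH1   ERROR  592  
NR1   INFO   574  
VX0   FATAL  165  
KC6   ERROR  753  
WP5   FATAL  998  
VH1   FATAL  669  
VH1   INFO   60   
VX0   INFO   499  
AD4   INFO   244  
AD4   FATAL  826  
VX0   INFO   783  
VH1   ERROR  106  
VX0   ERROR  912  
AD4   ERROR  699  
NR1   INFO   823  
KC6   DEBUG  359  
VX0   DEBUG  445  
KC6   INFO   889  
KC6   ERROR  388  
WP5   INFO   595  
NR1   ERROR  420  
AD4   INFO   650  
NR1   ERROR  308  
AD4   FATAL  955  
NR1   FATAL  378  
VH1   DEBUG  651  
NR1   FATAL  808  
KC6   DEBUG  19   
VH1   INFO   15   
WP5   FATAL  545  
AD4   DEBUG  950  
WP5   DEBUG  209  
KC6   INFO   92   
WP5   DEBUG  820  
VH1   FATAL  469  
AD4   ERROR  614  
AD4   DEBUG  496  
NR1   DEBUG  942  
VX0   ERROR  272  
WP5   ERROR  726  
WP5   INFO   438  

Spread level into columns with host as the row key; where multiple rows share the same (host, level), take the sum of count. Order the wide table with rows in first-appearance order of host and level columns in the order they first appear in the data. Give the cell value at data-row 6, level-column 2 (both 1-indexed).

1446

With rows in first-appearance order of host, row 6 is host=AD4. level columns in first-appearance order: FATAL, DEBUG, ERROR, INFO; column 2 is DEBUG.
Long rows with host=AD4, level=DEBUG: 950 + 496 = 1446.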